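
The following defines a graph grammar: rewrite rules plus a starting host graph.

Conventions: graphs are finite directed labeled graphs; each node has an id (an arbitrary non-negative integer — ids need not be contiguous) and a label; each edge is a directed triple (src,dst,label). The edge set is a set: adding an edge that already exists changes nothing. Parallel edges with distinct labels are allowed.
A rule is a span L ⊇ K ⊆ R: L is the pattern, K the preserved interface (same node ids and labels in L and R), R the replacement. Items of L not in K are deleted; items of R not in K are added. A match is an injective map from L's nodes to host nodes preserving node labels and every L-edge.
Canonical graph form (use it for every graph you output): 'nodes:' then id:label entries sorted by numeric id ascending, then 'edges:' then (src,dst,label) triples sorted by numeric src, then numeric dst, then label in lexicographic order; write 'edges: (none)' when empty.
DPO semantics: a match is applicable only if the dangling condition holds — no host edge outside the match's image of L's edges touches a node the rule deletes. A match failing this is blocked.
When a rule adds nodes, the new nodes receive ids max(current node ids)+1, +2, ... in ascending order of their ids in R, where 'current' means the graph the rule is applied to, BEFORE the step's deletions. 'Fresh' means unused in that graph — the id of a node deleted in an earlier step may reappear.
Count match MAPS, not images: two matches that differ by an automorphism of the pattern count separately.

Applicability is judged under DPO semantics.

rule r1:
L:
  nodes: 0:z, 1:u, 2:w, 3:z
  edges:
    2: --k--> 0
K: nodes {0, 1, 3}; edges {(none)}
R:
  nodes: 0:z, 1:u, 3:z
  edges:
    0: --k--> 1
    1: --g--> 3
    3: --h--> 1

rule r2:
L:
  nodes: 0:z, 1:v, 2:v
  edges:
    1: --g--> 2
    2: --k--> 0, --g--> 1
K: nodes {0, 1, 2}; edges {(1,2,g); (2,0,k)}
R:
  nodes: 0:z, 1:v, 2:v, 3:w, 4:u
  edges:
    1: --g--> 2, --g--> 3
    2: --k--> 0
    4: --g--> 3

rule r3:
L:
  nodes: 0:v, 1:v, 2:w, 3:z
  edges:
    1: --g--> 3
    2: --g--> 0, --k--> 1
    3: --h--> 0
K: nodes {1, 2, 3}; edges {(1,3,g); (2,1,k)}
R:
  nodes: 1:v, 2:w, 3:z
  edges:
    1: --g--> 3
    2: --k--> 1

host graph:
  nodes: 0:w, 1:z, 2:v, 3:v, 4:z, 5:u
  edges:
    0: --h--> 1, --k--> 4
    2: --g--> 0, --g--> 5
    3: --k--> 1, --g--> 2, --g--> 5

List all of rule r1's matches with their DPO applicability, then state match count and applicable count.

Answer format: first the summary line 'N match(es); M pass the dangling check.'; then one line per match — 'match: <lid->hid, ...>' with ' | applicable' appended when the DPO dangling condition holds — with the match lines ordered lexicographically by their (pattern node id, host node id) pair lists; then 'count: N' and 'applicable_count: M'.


1 match(es); 0 pass the dangling check.
match: 0->4, 1->5, 2->0, 3->1
count: 1
applicable_count: 0


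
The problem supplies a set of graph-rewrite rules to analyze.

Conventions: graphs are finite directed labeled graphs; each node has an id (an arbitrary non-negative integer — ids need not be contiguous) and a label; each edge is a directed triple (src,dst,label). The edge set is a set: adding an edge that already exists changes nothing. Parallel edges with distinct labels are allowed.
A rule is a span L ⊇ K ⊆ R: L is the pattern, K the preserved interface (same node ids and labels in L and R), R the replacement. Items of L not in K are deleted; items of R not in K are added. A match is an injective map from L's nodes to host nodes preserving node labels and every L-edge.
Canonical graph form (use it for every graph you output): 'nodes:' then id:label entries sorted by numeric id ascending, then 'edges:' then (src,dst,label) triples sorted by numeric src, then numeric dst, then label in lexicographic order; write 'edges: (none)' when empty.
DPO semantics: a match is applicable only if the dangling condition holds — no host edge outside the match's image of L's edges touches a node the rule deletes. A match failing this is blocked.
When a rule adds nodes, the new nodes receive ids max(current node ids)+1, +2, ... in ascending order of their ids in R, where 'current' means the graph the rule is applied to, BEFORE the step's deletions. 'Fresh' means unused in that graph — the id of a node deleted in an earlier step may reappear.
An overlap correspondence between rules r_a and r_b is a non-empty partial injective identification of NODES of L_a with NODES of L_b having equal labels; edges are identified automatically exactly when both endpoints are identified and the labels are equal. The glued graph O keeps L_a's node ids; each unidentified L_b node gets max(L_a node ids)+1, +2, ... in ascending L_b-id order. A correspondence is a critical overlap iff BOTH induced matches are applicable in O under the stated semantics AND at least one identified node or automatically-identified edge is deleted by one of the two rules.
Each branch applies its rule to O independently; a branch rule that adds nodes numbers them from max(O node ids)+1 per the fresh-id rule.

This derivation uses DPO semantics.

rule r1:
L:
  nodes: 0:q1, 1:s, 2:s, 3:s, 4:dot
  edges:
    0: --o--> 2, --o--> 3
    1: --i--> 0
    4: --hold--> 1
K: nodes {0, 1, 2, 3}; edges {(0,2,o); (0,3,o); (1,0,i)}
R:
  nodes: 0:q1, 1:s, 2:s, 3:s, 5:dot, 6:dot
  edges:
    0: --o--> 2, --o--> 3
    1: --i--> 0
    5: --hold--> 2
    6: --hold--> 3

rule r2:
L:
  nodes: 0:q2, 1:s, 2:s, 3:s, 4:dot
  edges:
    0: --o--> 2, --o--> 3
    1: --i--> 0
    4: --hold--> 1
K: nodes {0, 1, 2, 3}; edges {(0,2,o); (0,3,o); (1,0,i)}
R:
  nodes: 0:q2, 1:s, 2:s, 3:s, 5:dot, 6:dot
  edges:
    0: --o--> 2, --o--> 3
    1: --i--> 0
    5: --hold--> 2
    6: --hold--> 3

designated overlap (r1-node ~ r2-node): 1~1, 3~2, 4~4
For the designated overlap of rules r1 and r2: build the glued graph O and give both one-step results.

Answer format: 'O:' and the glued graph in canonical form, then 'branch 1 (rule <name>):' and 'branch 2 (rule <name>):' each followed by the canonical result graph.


O:
nodes: 0:q1, 1:s, 2:s, 3:s, 4:dot, 5:q2, 6:s
edges: (0,2,o); (0,3,o); (1,0,i); (1,5,i); (4,1,hold); (5,3,o); (5,6,o)
branch 1 (rule r1):
nodes: 0:q1, 1:s, 2:s, 3:s, 5:q2, 6:s, 7:dot, 8:dot
edges: (0,2,o); (0,3,o); (1,0,i); (1,5,i); (5,3,o); (5,6,o); (7,2,hold); (8,3,hold)
branch 2 (rule r2):
nodes: 0:q1, 1:s, 2:s, 3:s, 5:q2, 6:s, 7:dot, 8:dot
edges: (0,2,o); (0,3,o); (1,0,i); (1,5,i); (5,3,o); (5,6,o); (7,3,hold); (8,6,hold)


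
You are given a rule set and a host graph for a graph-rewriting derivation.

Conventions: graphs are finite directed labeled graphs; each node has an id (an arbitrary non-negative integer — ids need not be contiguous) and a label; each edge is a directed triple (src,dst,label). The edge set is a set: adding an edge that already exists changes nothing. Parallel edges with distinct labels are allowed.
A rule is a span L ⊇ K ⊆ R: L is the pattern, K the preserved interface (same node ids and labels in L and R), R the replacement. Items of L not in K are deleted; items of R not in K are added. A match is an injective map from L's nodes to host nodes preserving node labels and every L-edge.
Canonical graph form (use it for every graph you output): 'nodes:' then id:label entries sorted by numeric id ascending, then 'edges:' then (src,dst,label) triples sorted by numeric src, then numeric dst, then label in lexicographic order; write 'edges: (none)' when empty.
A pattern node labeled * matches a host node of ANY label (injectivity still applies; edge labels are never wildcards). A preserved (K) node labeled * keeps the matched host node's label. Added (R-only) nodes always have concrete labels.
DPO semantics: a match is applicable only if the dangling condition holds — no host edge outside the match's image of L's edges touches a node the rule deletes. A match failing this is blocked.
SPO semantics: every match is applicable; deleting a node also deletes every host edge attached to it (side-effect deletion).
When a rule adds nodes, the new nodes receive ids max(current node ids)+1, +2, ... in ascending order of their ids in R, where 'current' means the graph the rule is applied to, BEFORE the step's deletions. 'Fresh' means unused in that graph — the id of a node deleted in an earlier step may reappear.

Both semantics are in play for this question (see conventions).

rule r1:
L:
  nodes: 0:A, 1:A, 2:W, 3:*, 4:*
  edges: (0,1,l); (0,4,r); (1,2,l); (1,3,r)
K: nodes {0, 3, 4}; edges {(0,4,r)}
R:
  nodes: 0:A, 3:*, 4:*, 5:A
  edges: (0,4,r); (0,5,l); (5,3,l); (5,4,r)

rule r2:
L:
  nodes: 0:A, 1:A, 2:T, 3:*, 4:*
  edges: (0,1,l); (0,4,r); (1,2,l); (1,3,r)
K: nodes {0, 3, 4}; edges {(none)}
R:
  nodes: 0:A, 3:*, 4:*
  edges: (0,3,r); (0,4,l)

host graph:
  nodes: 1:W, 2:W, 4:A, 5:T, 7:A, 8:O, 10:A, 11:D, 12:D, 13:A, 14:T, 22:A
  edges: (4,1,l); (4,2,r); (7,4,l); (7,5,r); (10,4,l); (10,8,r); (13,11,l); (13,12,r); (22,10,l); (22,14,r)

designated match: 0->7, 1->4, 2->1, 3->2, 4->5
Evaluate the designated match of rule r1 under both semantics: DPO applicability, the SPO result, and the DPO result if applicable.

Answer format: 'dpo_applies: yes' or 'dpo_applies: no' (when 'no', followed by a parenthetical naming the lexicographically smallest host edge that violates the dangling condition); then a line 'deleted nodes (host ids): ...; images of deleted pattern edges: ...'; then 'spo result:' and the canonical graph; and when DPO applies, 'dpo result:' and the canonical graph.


dpo_applies: no
(the rule deletes node 4, which keeps host edge (10,4,l) outside the match image — the dangling condition fails, DPO blocks; SPO proceeds and side-deletes such edges)
deleted nodes (host ids): 1, 4; images of deleted pattern edges: (4,1,l); (4,2,r); (7,4,l)
spo result:
nodes: 2:W, 5:T, 7:A, 8:O, 10:A, 11:D, 12:D, 13:A, 14:T, 22:A, 23:A
edges: (7,5,r); (7,23,l); (10,8,r); (13,11,l); (13,12,r); (22,10,l); (22,14,r); (23,2,l); (23,5,r)


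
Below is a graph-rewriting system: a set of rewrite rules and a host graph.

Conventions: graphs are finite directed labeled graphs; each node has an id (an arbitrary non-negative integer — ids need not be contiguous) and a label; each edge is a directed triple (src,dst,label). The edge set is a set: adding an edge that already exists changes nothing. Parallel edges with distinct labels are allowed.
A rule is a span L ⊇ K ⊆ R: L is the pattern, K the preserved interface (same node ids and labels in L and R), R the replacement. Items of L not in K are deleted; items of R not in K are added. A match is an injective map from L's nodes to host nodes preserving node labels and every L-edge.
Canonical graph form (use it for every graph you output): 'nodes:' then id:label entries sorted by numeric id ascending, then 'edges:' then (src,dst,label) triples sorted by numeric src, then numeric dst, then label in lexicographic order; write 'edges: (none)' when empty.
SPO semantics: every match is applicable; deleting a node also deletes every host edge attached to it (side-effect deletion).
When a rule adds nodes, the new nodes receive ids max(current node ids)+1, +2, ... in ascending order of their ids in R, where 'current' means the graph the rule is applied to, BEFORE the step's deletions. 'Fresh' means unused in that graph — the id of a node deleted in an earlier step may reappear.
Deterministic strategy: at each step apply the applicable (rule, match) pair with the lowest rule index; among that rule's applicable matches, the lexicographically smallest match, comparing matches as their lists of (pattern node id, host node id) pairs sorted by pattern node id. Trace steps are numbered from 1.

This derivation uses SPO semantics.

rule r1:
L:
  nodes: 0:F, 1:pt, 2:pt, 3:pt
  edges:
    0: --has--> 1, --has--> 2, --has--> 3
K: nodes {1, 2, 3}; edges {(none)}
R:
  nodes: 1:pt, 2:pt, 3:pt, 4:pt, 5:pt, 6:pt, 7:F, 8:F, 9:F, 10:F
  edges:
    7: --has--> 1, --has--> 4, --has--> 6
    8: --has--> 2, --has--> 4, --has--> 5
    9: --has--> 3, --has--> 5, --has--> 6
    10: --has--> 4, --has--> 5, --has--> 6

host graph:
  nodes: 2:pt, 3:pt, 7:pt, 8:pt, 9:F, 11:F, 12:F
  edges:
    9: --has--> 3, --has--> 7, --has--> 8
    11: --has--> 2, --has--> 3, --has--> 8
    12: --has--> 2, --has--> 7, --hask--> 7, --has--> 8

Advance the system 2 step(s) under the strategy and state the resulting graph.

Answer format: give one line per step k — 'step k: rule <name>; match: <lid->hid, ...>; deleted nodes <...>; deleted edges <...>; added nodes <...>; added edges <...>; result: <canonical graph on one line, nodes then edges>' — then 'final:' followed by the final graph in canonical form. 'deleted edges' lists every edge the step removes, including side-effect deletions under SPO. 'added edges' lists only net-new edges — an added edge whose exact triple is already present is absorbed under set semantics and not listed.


step 1: rule r1; match: 0->9, 1->3, 2->7, 3->8; deleted nodes 9; deleted edges (9,3,has); (9,7,has); (9,8,has); added nodes 13, 14, 15, 16, 17, 18, 19; added edges (16,3,has); (16,13,has); (16,15,has); (17,7,has); (17,13,has); (17,14,has); (18,8,has); (18,14,has); (18,15,has); (19,13,has); (19,14,has); (19,15,has); result: nodes: 2:pt, 3:pt, 7:pt, 8:pt, 11:F, 12:F, 13:pt, 14:pt, 15:pt, 16:F, 17:F, 18:F, 19:F edges: (11,2,has); (11,3,has); (11,8,has); (12,2,has); (12,7,has); (12,7,hask); (12,8,has); (16,3,has); (16,13,has); (16,15,has); (17,7,has); (17,13,has); (17,14,has); (18,8,has); (18,14,has); (18,15,has); (19,13,has); (19,14,has); (19,15,has)
step 2: rule r1; match: 0->11, 1->2, 2->3, 3->8; deleted nodes 11; deleted edges (11,2,has); (11,3,has); (11,8,has); added nodes 20, 21, 22, 23, 24, 25, 26; added edges (23,2,has); (23,20,has); (23,22,has); (24,3,has); (24,20,has); (24,21,has); (25,8,has); (25,21,has); (25,22,has); (26,20,has); (26,21,has); (26,22,has); result: nodes: 2:pt, 3:pt, 7:pt, 8:pt, 12:F, 13:pt, 14:pt, 15:pt, 16:F, 17:F, 18:F, 19:F, 20:pt, 21:pt, 22:pt, 23:F, 24:F, 25:F, 26:F edges: (12,2,has); (12,7,has); (12,7,hask); (12,8,has); (16,3,has); (16,13,has); (16,15,has); (17,7,has); (17,13,has); (17,14,has); (18,8,has); (18,14,has); (18,15,has); (19,13,has); (19,14,has); (19,15,has); (23,2,has); (23,20,has); (23,22,has); (24,3,has); (24,20,has); (24,21,has); (25,8,has); (25,21,has); (25,22,has); (26,20,has); (26,21,has); (26,22,has)
final:
nodes: 2:pt, 3:pt, 7:pt, 8:pt, 12:F, 13:pt, 14:pt, 15:pt, 16:F, 17:F, 18:F, 19:F, 20:pt, 21:pt, 22:pt, 23:F, 24:F, 25:F, 26:F
edges: (12,2,has); (12,7,has); (12,7,hask); (12,8,has); (16,3,has); (16,13,has); (16,15,has); (17,7,has); (17,13,has); (17,14,has); (18,8,has); (18,14,has); (18,15,has); (19,13,has); (19,14,has); (19,15,has); (23,2,has); (23,20,has); (23,22,has); (24,3,has); (24,20,has); (24,21,has); (25,8,has); (25,21,has); (25,22,has); (26,20,has); (26,21,has); (26,22,has)


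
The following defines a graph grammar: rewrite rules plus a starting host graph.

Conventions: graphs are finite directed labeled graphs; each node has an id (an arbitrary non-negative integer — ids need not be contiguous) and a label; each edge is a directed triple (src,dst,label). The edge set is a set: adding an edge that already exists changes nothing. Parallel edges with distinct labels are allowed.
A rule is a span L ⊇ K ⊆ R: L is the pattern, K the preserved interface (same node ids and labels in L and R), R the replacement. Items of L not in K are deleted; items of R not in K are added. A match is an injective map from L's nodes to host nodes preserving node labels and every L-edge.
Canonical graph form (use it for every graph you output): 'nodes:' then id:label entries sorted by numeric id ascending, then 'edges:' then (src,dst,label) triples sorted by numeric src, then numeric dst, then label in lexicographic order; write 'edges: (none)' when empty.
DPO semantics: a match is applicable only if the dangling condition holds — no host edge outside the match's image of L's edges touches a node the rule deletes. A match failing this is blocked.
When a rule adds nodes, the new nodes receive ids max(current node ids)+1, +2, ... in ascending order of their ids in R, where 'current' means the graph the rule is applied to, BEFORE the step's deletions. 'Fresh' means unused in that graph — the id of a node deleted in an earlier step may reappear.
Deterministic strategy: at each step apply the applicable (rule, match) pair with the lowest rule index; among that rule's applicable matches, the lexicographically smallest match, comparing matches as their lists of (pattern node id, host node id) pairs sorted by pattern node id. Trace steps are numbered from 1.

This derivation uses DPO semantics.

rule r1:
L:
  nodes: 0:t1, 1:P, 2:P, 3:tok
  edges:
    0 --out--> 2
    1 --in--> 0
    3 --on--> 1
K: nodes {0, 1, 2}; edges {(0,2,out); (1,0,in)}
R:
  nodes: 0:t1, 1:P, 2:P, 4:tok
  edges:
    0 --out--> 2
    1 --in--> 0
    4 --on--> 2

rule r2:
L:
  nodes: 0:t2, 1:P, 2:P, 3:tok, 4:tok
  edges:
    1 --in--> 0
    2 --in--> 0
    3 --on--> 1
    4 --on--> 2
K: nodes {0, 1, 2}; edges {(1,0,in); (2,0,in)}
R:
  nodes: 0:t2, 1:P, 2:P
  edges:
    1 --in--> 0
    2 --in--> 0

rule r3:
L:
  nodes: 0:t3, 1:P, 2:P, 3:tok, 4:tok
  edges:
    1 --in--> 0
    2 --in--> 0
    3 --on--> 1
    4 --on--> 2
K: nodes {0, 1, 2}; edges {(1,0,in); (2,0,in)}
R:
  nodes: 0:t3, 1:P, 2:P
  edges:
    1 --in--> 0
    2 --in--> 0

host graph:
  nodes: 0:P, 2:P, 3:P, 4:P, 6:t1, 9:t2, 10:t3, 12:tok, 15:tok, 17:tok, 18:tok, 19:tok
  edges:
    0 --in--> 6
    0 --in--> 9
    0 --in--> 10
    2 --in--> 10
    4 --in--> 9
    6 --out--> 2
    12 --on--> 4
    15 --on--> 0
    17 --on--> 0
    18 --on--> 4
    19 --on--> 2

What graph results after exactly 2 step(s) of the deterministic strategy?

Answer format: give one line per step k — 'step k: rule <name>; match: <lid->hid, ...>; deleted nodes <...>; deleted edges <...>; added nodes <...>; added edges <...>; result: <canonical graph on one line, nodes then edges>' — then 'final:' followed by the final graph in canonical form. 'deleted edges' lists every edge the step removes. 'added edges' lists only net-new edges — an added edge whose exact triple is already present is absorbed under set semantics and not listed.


step 1: rule r1; match: 0->6, 1->0, 2->2, 3->15; deleted nodes 15; deleted edges (15,0,on); added nodes 20; added edges (20,2,on); result: nodes: 0:P, 2:P, 3:P, 4:P, 6:t1, 9:t2, 10:t3, 12:tok, 17:tok, 18:tok, 19:tok, 20:tok edges: (0,6,in); (0,9,in); (0,10,in); (2,10,in); (4,9,in); (6,2,out); (12,4,on); (17,0,on); (18,4,on); (19,2,on); (20,2,on)
step 2: rule r1; match: 0->6, 1->0, 2->2, 3->17; deleted nodes 17; deleted edges (17,0,on); added nodes 21; added edges (21,2,on); result: nodes: 0:P, 2:P, 3:P, 4:P, 6:t1, 9:t2, 10:t3, 12:tok, 18:tok, 19:tok, 20:tok, 21:tok edges: (0,6,in); (0,9,in); (0,10,in); (2,10,in); (4,9,in); (6,2,out); (12,4,on); (18,4,on); (19,2,on); (20,2,on); (21,2,on)
final:
nodes: 0:P, 2:P, 3:P, 4:P, 6:t1, 9:t2, 10:t3, 12:tok, 18:tok, 19:tok, 20:tok, 21:tok
edges: (0,6,in); (0,9,in); (0,10,in); (2,10,in); (4,9,in); (6,2,out); (12,4,on); (18,4,on); (19,2,on); (20,2,on); (21,2,on)


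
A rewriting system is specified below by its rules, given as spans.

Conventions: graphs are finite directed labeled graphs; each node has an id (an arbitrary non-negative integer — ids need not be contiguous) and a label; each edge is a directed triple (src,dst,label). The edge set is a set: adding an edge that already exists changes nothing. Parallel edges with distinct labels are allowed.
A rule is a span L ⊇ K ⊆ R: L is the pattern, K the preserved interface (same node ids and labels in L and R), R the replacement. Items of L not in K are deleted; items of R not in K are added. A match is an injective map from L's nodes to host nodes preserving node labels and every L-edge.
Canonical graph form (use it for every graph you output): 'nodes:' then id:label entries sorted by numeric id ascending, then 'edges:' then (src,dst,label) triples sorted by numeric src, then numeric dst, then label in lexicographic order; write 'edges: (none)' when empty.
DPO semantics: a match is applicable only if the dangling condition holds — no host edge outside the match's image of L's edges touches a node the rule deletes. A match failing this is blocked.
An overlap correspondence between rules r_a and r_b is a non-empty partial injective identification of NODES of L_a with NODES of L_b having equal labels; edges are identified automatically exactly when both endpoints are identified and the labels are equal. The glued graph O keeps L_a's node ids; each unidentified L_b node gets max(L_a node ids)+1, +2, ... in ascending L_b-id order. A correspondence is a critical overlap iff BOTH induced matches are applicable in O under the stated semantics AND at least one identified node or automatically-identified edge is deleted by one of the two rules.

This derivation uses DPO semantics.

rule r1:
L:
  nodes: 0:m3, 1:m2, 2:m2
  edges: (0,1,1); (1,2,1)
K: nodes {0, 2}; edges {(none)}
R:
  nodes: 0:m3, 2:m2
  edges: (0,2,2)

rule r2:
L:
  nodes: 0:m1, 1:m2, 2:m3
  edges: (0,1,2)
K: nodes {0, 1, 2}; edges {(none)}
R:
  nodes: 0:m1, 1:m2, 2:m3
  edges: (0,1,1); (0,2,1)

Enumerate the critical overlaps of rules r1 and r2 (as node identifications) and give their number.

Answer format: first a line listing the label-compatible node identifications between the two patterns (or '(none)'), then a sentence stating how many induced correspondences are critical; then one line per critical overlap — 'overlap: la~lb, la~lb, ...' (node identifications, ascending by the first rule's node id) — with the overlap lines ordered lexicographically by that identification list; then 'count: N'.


label-compatible node identifications between L(r1) and L(r2): 0~2, 1~1, 2~1
0 of the induced correspondences are critical overlaps of r1 and r2.
count: 0


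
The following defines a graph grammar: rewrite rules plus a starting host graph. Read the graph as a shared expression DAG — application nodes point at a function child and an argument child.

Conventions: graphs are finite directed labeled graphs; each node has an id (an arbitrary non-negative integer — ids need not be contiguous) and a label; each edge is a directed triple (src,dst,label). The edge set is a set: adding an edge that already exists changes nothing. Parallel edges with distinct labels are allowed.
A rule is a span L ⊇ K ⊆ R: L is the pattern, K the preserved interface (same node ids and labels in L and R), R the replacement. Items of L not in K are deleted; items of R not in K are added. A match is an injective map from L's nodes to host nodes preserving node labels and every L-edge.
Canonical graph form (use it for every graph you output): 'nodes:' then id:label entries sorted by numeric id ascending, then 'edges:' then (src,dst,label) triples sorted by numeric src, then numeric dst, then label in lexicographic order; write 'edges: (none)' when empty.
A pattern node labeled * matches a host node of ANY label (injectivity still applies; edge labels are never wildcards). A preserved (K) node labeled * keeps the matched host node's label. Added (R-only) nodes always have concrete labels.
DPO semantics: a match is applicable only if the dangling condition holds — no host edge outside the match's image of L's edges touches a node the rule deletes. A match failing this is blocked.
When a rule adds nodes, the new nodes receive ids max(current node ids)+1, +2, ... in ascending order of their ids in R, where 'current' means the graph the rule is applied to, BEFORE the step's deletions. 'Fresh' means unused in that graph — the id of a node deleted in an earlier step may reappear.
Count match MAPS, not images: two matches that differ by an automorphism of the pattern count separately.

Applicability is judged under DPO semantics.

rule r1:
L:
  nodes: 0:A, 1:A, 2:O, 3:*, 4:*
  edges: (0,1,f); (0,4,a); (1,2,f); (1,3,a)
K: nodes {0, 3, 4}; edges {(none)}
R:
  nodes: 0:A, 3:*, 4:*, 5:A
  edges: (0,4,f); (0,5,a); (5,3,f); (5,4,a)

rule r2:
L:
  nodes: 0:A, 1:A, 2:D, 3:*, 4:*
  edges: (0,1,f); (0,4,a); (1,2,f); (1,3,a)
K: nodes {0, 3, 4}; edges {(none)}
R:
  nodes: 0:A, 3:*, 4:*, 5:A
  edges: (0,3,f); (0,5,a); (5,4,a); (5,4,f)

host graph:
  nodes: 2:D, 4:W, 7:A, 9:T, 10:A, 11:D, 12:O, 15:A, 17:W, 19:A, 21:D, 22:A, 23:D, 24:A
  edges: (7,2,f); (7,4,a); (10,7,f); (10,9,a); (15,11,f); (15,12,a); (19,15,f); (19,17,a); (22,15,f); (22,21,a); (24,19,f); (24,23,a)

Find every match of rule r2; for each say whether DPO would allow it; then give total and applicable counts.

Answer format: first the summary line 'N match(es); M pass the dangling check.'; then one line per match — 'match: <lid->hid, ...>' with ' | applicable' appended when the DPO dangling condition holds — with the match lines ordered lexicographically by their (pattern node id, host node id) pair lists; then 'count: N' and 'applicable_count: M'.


3 match(es); 1 pass the dangling check.
match: 0->10, 1->7, 2->2, 3->4, 4->9 | applicable
match: 0->19, 1->15, 2->11, 3->12, 4->17
match: 0->22, 1->15, 2->11, 3->12, 4->21
count: 3
applicable_count: 1


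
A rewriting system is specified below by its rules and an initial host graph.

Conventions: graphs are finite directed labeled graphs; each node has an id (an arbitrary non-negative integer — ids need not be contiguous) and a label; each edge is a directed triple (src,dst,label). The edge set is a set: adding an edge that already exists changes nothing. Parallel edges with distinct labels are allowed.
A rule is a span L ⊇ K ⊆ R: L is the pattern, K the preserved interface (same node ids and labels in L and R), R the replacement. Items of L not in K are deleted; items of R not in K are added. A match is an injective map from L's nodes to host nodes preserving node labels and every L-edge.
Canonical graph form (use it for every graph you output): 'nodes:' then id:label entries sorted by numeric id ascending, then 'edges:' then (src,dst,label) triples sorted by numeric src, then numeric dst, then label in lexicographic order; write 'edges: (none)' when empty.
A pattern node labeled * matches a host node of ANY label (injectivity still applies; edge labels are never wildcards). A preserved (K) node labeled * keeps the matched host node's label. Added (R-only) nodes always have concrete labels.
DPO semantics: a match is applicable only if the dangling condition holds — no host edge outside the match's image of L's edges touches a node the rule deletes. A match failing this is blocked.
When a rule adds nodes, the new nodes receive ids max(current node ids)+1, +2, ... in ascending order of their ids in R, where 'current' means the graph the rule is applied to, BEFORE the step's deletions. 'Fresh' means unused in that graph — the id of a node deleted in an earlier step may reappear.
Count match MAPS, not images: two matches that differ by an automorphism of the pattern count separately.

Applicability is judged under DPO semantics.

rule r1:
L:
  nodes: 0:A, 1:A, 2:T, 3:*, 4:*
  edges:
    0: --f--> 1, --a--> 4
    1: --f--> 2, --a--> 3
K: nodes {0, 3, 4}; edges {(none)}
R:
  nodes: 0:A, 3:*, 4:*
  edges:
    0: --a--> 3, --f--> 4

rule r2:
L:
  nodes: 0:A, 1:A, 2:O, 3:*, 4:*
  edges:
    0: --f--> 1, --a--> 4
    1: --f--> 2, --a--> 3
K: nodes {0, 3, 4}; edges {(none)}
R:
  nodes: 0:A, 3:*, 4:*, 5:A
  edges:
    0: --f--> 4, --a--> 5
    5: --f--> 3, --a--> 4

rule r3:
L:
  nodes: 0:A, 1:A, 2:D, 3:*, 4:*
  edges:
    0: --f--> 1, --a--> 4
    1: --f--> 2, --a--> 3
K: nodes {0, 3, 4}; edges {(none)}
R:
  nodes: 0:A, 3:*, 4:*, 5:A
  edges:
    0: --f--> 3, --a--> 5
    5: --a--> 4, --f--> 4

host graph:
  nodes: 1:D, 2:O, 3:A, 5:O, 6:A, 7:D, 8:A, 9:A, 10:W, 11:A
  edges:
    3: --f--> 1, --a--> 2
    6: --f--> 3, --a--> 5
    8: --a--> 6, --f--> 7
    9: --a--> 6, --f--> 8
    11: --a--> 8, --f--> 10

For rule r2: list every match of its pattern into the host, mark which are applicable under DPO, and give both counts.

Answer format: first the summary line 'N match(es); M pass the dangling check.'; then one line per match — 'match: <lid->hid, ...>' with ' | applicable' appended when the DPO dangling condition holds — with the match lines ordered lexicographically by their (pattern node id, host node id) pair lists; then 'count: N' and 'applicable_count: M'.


0 match(es); 0 pass the dangling check.
count: 0
applicable_count: 0


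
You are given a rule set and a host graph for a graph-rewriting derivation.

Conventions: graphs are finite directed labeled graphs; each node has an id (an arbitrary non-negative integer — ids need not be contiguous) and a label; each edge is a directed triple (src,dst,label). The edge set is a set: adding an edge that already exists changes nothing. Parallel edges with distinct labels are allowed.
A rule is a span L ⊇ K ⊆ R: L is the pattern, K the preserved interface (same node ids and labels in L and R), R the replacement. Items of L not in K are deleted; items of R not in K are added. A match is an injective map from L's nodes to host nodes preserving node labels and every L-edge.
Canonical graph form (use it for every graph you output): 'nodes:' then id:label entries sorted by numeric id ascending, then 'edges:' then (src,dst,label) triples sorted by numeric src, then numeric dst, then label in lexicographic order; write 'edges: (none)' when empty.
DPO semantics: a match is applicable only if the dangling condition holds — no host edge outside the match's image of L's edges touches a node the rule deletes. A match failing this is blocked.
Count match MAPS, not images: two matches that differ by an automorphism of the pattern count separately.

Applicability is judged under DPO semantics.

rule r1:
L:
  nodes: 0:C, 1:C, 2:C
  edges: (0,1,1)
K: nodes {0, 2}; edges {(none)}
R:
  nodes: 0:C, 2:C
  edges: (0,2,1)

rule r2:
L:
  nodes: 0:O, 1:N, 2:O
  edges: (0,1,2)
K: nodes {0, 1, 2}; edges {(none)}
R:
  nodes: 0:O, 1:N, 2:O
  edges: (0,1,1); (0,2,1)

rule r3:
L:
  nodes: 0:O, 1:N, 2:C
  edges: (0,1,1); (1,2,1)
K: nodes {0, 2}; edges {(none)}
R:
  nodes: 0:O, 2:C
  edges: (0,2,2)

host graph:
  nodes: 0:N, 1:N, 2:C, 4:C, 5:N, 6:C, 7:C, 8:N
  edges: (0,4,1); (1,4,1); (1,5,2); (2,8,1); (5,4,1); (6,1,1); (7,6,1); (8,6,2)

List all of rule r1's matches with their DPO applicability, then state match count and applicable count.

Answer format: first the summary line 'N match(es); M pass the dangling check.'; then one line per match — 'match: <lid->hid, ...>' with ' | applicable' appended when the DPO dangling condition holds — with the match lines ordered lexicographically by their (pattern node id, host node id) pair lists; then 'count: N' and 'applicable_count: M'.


2 match(es); 0 pass the dangling check.
match: 0->7, 1->6, 2->2
match: 0->7, 1->6, 2->4
count: 2
applicable_count: 0


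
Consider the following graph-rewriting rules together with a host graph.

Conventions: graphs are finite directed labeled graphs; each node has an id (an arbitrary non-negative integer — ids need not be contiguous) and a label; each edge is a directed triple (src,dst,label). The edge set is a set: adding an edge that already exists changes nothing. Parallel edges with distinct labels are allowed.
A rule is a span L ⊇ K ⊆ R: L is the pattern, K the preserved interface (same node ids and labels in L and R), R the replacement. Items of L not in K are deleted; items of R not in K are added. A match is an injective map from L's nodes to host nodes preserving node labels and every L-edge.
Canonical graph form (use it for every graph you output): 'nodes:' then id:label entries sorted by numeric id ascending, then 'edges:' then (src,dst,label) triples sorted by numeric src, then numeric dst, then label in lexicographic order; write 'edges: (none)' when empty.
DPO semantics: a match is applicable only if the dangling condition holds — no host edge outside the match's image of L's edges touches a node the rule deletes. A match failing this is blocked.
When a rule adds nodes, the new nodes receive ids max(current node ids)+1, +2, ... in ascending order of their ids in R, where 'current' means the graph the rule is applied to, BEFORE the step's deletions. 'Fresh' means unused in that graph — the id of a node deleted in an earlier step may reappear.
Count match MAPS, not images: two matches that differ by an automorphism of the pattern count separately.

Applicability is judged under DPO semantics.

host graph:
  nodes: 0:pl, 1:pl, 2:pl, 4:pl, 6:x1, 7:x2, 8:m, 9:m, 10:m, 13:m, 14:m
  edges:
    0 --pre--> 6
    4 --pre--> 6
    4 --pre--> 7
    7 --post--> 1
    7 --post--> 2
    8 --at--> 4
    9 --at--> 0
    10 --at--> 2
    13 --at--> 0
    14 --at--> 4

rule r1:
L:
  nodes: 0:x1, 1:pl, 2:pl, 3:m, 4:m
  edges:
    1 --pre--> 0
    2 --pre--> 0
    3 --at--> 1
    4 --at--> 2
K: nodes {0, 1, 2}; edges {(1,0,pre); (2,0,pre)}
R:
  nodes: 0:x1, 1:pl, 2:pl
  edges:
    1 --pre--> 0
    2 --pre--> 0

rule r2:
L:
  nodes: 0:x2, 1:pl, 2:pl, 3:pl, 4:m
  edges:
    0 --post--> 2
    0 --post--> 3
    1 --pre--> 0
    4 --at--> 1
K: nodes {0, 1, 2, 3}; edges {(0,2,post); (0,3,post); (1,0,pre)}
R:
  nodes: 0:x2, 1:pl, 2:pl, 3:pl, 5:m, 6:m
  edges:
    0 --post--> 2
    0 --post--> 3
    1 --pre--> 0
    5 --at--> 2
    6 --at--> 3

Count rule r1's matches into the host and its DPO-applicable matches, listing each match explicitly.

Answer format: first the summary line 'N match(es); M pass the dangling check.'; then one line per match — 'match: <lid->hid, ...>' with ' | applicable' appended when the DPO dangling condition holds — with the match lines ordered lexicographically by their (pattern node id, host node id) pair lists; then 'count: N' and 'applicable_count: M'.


8 match(es); 8 pass the dangling check.
match: 0->6, 1->0, 2->4, 3->9, 4->8 | applicable
match: 0->6, 1->0, 2->4, 3->9, 4->14 | applicable
match: 0->6, 1->0, 2->4, 3->13, 4->8 | applicable
match: 0->6, 1->0, 2->4, 3->13, 4->14 | applicable
match: 0->6, 1->4, 2->0, 3->8, 4->9 | applicable
match: 0->6, 1->4, 2->0, 3->8, 4->13 | applicable
match: 0->6, 1->4, 2->0, 3->14, 4->9 | applicable
match: 0->6, 1->4, 2->0, 3->14, 4->13 | applicable
count: 8
applicable_count: 8


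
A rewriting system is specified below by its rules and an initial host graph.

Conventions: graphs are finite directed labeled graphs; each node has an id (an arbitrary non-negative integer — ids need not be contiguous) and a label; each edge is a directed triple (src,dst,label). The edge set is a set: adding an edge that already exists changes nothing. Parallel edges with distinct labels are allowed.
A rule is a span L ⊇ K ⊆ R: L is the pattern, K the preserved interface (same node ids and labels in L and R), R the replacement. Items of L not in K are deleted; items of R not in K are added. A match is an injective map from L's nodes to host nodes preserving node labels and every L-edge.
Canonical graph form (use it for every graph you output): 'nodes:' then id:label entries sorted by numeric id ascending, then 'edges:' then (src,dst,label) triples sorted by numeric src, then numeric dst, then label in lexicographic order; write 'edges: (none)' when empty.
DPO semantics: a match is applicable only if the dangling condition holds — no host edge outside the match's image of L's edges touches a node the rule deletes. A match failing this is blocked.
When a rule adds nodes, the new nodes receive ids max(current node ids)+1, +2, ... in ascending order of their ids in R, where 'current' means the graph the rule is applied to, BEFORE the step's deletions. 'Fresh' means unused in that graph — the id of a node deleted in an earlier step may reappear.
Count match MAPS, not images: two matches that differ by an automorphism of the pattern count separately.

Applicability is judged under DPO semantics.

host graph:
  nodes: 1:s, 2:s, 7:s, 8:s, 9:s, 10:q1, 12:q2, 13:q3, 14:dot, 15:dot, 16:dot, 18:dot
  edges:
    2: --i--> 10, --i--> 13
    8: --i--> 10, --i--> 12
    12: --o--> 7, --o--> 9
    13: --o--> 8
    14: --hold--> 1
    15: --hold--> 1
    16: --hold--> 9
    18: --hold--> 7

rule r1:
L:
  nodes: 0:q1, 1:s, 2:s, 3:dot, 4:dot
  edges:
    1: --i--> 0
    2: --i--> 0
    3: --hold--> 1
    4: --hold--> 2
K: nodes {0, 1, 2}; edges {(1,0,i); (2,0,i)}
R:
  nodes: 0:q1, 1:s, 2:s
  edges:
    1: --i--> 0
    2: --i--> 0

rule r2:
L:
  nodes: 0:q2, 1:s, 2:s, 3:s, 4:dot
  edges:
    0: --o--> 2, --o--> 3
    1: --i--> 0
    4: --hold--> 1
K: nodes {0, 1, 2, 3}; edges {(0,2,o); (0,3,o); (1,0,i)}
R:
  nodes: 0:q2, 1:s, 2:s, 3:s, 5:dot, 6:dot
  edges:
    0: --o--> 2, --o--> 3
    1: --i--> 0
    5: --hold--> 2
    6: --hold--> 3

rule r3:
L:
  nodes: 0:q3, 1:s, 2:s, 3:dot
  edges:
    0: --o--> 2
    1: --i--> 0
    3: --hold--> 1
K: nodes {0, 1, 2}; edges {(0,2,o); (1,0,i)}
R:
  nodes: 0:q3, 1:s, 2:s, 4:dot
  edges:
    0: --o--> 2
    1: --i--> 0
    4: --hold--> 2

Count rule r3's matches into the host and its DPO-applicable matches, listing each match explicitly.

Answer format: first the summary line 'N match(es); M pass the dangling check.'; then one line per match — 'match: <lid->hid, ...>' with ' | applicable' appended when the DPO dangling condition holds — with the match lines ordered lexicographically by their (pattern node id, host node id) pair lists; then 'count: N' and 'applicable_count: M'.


0 match(es); 0 pass the dangling check.
count: 0
applicable_count: 0


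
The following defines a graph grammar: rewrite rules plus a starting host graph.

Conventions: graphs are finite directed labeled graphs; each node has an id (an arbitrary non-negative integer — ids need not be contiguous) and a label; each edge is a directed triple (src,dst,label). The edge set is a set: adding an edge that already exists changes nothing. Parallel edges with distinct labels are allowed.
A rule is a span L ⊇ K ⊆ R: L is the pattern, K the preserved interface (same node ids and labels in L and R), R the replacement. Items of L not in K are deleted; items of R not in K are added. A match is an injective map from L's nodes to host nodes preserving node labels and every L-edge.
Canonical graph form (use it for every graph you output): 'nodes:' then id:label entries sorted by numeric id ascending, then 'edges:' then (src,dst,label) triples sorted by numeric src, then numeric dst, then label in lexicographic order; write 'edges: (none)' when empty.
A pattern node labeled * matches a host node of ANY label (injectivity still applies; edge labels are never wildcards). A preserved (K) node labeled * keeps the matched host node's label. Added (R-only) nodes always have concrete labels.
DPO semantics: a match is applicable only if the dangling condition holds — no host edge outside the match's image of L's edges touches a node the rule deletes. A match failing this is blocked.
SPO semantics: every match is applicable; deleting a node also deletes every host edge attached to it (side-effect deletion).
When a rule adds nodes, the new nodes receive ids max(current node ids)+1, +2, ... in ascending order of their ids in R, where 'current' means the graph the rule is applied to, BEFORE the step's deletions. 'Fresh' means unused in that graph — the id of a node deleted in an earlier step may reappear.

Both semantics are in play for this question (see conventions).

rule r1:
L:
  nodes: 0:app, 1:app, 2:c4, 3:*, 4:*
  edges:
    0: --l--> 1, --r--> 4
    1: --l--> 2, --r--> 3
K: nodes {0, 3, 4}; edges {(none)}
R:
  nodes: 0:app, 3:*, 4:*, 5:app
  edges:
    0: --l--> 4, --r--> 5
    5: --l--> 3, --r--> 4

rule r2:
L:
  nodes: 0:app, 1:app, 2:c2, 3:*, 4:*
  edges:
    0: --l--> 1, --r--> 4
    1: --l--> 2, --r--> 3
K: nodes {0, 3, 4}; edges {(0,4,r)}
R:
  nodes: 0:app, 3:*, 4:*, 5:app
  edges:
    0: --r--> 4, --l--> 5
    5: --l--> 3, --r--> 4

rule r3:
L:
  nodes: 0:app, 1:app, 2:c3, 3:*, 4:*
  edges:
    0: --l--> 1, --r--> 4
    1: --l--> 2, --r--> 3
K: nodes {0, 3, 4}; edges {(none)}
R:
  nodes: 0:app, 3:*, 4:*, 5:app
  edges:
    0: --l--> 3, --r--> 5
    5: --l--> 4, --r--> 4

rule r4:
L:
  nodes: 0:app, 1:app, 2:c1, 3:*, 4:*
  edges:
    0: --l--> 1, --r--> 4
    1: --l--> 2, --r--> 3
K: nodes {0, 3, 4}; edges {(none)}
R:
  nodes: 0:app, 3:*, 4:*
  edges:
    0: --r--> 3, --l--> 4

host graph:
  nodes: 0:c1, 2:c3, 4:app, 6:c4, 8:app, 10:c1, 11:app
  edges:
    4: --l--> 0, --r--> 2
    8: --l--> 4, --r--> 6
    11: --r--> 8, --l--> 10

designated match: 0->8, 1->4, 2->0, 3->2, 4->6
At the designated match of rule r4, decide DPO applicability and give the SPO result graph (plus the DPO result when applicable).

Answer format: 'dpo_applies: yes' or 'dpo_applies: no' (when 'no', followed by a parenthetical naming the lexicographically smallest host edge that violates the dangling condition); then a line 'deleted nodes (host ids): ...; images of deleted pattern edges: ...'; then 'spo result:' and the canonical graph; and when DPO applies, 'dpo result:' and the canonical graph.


dpo_applies: yes
deleted nodes (host ids): 0, 4; images of deleted pattern edges: (4,0,l); (4,2,r); (8,4,l); (8,6,r)
spo result:
nodes: 2:c3, 6:c4, 8:app, 10:c1, 11:app
edges: (8,2,r); (8,6,l); (11,8,r); (11,10,l)
dpo result:
nodes: 2:c3, 6:c4, 8:app, 10:c1, 11:app
edges: (8,2,r); (8,6,l); (11,8,r); (11,10,l)
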